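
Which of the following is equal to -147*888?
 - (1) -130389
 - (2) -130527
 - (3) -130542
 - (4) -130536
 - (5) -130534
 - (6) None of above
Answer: 4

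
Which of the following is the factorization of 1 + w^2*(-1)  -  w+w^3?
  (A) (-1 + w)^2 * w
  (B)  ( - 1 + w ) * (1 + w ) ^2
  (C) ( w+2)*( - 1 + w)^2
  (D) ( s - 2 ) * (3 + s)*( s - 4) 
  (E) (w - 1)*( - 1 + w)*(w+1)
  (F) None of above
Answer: E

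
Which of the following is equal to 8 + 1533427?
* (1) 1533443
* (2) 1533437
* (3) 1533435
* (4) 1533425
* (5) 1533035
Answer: 3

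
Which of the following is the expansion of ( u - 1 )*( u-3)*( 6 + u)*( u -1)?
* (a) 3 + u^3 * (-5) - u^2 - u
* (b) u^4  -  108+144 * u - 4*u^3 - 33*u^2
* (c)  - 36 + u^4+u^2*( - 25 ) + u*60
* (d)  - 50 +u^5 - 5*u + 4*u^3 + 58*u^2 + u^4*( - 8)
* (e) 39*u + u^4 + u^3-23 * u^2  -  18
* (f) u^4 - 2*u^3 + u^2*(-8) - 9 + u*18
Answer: e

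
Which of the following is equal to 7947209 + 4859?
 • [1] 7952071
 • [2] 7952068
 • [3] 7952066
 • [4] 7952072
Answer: 2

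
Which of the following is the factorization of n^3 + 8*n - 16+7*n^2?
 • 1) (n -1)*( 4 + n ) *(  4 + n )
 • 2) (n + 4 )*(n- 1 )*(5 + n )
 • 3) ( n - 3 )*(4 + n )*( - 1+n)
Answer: 1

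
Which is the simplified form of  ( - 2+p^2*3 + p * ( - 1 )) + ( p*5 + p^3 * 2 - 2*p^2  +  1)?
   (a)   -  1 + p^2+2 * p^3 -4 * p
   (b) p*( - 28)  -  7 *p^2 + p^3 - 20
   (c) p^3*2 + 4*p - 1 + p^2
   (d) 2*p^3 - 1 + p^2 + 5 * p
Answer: c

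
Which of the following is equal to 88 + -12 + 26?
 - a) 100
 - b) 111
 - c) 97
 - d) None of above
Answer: d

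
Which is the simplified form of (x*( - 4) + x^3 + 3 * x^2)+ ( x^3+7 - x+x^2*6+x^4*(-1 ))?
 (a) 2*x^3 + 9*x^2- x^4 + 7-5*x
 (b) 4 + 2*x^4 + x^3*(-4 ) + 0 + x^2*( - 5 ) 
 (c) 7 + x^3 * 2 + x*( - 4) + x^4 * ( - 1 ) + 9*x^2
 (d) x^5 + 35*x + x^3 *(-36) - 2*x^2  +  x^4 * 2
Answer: a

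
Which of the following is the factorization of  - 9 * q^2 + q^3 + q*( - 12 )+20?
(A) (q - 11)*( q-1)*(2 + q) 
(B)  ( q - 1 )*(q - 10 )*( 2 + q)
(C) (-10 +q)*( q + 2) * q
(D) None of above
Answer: B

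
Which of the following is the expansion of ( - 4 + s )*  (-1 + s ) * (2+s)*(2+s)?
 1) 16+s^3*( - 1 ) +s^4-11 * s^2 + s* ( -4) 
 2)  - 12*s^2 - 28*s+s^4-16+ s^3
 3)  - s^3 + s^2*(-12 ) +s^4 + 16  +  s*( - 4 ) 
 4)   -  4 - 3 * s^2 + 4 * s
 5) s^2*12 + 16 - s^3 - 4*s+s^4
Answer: 3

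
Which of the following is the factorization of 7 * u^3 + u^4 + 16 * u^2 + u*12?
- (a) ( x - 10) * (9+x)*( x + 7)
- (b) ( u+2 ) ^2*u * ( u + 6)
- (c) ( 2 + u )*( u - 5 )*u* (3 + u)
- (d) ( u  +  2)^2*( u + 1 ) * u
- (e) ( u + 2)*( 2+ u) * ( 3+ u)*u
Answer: e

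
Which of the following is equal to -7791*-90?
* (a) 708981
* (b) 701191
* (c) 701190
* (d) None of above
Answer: c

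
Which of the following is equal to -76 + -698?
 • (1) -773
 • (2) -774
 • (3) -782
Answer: 2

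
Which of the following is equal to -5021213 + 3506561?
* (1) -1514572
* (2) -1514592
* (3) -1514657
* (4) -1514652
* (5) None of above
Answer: 4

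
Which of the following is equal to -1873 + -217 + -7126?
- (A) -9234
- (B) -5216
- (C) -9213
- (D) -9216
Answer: D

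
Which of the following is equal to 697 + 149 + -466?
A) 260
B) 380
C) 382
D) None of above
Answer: B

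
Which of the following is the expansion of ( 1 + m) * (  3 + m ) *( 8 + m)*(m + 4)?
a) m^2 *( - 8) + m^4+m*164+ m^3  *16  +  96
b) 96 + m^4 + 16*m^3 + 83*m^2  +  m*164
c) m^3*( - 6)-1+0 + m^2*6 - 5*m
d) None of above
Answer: b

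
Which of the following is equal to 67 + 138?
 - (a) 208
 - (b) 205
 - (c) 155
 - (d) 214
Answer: b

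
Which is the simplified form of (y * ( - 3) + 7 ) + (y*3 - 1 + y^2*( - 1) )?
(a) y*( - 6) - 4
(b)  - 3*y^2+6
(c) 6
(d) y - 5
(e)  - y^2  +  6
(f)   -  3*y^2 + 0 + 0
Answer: e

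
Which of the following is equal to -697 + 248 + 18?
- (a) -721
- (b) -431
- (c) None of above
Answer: b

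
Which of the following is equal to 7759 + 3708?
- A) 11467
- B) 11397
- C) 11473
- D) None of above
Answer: A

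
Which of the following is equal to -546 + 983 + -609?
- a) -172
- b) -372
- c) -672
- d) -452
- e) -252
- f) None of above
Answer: a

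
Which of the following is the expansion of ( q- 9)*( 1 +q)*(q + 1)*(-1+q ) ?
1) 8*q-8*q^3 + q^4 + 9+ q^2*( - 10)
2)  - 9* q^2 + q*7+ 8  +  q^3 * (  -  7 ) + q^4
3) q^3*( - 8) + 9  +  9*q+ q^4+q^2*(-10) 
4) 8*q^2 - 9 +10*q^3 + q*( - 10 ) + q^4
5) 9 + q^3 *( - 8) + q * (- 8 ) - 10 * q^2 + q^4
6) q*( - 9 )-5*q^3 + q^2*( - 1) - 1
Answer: 1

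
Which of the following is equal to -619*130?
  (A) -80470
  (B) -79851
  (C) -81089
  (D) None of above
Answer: A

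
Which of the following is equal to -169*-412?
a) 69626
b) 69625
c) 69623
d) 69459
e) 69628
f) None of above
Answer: e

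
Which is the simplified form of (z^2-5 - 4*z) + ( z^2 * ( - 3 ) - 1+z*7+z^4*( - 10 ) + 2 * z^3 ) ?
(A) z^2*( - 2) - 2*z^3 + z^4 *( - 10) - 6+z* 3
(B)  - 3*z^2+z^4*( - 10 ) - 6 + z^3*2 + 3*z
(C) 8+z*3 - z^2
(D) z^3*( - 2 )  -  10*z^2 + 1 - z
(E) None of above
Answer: E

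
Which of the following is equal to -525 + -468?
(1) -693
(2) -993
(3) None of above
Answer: 2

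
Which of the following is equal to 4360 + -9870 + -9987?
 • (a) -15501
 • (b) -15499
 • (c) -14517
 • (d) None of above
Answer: d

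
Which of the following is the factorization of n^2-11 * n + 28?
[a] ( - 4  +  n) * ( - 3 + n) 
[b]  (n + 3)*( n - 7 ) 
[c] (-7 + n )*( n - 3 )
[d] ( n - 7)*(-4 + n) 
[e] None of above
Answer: d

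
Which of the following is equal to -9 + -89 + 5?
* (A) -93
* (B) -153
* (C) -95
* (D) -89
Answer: A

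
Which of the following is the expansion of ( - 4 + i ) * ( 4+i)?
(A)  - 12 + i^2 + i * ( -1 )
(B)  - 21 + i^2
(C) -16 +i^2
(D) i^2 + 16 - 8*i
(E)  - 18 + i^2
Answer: C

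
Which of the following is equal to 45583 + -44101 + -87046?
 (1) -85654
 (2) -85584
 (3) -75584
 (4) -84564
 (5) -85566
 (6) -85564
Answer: 6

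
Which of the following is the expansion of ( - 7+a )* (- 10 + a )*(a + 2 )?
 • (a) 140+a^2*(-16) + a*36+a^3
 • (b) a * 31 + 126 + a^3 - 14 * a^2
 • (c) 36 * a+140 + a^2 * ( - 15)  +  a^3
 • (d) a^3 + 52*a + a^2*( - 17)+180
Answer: c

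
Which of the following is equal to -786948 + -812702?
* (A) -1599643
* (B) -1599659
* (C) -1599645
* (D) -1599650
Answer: D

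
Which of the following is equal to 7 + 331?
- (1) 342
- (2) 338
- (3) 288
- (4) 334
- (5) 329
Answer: 2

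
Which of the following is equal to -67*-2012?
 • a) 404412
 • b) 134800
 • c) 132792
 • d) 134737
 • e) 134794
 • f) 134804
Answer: f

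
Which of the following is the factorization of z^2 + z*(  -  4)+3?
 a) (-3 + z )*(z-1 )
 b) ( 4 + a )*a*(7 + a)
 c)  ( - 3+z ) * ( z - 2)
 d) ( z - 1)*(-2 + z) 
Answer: a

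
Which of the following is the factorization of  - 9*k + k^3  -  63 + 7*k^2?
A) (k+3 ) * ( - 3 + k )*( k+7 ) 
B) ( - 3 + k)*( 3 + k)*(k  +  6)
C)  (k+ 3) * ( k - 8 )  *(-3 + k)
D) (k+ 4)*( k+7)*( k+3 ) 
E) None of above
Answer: A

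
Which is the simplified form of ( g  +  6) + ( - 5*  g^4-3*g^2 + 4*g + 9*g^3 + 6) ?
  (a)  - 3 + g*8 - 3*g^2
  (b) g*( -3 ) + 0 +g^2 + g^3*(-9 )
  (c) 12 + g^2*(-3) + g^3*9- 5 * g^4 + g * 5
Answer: c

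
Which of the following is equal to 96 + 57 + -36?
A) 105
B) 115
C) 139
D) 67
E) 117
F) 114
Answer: E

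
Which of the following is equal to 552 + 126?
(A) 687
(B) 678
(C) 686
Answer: B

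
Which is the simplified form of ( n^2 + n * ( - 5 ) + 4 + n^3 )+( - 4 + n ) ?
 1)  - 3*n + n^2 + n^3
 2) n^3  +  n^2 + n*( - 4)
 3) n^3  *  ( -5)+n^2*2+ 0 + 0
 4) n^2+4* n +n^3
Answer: 2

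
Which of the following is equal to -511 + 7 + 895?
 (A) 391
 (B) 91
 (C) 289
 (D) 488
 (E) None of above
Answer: A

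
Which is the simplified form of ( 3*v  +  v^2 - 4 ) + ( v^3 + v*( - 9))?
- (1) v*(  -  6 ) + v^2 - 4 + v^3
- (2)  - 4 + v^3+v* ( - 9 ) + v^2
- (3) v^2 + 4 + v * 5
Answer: 1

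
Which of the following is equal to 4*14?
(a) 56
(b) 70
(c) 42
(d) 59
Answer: a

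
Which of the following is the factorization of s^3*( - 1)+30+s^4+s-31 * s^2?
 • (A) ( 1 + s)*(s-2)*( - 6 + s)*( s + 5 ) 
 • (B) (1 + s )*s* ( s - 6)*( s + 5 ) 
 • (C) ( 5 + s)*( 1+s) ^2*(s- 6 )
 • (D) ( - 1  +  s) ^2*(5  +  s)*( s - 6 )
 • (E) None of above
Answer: E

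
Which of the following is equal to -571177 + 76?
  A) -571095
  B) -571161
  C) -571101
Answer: C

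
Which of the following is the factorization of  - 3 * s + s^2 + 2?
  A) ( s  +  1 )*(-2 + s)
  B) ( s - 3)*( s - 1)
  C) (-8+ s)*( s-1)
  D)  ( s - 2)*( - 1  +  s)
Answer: D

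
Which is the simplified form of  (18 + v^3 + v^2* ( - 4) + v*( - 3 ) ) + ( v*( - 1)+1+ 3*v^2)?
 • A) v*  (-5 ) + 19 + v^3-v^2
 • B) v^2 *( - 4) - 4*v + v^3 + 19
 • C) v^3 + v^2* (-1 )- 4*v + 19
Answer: C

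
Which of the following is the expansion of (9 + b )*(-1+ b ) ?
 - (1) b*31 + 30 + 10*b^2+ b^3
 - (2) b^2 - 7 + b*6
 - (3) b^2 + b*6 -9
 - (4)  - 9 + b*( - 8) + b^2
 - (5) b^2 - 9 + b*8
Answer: 5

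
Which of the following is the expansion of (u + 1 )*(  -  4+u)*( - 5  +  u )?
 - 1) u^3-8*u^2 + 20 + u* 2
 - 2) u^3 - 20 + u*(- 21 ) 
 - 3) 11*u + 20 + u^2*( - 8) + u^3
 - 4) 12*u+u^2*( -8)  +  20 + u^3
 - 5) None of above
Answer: 3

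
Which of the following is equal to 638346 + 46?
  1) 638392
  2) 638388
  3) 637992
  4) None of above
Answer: 1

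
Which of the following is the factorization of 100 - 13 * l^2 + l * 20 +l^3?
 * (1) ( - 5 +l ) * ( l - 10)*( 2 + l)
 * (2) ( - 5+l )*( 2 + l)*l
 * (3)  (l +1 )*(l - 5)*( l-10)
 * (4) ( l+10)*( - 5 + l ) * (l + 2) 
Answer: 1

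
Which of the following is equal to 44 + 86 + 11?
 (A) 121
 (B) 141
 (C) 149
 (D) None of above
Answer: B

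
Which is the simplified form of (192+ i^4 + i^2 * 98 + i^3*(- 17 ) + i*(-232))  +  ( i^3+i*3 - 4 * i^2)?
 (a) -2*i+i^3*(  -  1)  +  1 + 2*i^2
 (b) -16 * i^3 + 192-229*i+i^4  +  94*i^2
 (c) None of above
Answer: b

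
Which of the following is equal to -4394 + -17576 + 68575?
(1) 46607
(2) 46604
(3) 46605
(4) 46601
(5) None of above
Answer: 3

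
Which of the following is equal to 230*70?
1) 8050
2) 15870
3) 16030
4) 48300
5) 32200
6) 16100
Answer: 6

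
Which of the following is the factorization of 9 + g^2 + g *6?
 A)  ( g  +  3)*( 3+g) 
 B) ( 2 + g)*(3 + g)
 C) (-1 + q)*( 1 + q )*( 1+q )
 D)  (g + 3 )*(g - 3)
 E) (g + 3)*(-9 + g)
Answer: A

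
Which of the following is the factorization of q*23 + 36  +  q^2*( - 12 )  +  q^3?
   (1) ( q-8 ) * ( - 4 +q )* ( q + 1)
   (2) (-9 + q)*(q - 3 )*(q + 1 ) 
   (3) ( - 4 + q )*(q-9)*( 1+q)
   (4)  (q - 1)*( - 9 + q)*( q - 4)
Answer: 3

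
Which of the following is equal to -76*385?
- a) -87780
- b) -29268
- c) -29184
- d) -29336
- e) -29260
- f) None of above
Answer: e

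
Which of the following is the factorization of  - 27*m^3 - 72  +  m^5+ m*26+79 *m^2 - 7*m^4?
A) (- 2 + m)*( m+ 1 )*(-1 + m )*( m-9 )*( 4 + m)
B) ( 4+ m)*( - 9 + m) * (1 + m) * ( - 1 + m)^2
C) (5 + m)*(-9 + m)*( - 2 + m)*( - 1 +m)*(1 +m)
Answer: A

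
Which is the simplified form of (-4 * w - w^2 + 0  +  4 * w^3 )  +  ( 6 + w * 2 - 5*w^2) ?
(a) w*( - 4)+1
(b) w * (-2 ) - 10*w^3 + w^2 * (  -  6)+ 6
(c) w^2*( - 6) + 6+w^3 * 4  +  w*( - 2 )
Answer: c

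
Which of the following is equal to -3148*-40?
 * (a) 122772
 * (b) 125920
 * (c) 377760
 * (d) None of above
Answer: b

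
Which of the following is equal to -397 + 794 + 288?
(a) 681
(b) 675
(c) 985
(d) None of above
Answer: d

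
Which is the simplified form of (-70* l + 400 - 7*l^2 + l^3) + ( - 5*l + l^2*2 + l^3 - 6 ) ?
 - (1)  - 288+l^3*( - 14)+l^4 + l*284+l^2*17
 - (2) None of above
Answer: 2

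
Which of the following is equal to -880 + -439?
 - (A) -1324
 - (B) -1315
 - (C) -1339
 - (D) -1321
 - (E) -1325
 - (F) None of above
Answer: F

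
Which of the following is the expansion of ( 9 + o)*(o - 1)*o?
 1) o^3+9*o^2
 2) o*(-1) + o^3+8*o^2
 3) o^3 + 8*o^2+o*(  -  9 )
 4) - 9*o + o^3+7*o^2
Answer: 3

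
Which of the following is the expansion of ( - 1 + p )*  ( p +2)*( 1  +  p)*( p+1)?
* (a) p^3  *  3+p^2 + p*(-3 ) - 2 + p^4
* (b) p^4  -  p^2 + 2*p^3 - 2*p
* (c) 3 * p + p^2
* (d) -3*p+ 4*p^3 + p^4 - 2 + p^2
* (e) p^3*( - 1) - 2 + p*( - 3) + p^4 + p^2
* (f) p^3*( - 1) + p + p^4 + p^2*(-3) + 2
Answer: a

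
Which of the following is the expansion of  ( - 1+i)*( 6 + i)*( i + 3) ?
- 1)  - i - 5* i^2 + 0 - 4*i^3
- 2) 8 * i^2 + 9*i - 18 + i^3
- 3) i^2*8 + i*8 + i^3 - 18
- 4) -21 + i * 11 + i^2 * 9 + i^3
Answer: 2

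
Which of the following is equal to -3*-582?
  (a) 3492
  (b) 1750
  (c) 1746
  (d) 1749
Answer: c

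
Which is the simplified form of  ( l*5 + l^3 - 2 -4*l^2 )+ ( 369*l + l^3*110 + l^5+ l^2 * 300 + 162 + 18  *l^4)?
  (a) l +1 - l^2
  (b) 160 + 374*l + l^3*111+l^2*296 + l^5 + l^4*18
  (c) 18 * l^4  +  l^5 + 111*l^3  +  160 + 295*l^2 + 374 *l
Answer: b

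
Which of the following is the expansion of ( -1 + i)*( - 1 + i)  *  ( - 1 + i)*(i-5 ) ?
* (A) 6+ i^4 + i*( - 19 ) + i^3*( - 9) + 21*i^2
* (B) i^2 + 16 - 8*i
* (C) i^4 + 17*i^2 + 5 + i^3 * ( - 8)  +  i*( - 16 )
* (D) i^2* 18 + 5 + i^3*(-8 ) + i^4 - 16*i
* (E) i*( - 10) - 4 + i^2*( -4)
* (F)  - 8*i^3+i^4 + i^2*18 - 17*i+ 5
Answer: D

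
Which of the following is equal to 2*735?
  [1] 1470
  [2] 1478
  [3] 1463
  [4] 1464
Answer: 1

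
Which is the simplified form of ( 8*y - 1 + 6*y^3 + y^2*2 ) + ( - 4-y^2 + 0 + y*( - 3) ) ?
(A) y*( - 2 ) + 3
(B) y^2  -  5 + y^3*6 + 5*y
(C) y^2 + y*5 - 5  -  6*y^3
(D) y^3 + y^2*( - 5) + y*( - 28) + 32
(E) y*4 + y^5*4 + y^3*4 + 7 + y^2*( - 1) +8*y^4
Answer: B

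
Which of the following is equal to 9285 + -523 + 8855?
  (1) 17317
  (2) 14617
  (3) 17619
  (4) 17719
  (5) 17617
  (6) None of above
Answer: 5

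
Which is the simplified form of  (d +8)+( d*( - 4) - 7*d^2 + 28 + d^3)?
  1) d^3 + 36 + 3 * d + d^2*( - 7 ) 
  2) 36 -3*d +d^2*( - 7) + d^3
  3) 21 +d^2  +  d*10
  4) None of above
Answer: 2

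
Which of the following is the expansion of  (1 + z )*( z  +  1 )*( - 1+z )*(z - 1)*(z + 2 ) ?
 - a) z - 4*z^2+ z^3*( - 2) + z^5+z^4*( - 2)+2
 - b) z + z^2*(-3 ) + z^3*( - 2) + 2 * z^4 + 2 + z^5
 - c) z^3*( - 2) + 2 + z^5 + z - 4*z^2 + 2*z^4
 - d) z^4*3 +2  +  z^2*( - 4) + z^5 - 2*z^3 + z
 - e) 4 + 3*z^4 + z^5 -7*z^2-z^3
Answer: c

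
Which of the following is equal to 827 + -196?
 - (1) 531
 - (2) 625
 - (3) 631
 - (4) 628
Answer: 3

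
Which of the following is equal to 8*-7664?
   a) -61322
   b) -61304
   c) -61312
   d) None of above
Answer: c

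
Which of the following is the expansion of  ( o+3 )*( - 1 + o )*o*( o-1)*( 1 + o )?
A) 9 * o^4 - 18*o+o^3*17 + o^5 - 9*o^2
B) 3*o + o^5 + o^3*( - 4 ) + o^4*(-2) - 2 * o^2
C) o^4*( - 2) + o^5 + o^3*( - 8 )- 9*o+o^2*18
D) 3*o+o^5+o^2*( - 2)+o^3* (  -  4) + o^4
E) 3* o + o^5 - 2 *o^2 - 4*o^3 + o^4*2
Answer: E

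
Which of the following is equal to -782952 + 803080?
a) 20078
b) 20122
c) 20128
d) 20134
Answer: c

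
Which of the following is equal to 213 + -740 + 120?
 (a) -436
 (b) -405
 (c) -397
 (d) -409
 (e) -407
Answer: e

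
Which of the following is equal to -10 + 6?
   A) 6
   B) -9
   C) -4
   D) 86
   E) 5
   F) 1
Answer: C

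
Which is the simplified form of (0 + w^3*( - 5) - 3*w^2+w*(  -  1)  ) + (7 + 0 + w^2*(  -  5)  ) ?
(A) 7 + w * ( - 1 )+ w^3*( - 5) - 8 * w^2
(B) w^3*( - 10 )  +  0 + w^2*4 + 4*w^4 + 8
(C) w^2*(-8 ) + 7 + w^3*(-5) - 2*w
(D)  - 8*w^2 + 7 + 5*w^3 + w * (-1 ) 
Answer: A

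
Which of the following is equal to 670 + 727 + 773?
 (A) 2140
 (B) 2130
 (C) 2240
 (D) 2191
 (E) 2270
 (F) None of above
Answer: F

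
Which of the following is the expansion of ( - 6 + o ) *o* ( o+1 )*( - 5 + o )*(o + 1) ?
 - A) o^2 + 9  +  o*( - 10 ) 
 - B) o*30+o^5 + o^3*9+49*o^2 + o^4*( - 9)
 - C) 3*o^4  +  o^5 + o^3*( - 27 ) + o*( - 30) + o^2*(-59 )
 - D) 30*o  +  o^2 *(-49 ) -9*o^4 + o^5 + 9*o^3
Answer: B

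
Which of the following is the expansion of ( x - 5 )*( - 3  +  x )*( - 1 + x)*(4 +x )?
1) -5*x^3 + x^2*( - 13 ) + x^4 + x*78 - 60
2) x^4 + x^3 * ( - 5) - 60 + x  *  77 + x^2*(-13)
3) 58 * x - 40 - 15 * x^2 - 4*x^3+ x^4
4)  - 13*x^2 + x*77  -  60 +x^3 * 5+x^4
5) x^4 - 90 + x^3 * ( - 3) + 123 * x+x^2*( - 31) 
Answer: 2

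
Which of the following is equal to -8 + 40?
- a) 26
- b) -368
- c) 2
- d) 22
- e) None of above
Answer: e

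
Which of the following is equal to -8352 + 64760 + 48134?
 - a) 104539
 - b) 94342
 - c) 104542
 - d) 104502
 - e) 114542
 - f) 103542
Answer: c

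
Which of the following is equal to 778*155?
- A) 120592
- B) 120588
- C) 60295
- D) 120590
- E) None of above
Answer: D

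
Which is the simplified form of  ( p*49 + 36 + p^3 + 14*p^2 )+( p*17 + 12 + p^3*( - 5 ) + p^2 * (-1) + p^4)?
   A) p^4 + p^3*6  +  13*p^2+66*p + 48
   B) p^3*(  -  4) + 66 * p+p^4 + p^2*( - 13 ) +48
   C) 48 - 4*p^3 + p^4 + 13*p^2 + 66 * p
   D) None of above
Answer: C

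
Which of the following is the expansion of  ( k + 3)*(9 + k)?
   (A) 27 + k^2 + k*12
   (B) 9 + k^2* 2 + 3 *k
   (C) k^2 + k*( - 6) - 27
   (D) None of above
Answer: A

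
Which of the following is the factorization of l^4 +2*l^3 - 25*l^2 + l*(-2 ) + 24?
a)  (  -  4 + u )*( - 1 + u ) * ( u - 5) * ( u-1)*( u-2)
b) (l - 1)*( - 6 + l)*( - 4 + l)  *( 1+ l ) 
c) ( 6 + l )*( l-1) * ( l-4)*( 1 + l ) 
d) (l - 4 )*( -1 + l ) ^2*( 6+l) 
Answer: c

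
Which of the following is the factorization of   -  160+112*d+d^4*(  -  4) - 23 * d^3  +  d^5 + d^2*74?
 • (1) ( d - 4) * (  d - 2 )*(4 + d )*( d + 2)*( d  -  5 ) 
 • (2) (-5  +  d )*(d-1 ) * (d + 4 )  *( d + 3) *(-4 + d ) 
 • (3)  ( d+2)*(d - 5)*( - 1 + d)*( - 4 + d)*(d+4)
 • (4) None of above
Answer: 3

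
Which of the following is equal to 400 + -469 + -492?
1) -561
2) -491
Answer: 1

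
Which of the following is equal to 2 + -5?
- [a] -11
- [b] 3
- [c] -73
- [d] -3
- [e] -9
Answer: d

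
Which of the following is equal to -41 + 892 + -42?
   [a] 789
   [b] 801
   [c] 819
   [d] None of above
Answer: d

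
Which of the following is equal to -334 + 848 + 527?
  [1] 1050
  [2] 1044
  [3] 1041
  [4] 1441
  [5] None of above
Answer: 3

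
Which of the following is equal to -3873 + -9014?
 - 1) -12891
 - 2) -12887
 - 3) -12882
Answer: 2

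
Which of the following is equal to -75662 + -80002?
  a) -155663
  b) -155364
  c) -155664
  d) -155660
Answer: c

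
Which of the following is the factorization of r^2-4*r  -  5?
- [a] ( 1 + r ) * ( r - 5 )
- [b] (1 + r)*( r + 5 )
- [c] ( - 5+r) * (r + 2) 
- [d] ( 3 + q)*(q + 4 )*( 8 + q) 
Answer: a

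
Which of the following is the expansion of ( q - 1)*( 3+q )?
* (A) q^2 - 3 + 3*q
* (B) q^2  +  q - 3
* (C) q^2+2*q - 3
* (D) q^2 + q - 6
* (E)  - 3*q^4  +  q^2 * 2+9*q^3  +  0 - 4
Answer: C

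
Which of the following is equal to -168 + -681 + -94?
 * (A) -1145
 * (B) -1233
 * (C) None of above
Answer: C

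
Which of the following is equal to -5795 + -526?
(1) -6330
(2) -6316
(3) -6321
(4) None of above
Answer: 3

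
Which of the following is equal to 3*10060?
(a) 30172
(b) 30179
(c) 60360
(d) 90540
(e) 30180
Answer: e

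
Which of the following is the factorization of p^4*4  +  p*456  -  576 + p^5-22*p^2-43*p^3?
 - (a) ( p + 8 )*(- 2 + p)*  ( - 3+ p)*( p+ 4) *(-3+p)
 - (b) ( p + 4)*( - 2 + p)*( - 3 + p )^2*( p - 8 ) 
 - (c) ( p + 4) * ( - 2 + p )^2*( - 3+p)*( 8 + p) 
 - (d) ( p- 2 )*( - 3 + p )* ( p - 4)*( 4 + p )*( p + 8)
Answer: a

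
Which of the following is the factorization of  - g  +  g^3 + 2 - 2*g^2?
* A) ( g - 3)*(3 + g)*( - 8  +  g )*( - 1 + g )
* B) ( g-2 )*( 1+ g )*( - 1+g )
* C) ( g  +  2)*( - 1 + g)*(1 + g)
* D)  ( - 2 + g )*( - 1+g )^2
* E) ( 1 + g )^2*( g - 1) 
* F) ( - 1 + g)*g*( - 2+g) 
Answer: B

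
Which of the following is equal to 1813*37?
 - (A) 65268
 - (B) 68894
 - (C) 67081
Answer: C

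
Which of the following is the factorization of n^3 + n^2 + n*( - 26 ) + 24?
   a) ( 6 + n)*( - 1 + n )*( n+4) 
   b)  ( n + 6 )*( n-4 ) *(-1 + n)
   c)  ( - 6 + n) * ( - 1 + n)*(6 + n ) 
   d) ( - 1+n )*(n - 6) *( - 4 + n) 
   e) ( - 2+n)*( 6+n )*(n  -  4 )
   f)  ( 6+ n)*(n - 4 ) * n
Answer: b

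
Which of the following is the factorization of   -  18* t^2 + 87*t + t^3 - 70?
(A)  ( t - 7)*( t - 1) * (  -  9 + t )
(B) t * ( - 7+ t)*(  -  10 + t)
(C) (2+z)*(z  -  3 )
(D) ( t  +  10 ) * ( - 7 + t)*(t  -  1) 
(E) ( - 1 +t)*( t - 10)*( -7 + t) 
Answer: E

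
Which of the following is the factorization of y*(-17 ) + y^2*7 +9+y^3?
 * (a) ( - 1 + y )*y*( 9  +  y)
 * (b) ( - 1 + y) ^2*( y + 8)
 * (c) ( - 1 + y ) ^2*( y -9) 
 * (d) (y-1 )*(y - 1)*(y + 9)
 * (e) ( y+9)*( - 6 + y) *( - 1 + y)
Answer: d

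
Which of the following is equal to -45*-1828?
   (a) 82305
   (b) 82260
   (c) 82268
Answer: b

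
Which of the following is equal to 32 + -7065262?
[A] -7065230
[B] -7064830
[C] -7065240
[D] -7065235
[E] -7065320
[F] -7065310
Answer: A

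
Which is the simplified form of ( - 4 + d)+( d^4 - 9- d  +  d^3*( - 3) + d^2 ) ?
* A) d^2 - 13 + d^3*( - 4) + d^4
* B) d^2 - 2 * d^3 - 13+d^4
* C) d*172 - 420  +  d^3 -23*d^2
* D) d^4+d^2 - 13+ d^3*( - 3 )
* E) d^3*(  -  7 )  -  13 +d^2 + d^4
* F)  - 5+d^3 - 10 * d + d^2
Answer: D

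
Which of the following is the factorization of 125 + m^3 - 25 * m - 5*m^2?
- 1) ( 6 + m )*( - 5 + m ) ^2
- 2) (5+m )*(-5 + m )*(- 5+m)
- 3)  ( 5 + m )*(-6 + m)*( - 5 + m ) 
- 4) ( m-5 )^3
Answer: 2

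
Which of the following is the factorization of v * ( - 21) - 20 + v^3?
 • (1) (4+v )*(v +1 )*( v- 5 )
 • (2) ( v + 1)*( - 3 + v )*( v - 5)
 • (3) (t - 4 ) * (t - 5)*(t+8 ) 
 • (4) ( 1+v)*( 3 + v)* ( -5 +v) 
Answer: 1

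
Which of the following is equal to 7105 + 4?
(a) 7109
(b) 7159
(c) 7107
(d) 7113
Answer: a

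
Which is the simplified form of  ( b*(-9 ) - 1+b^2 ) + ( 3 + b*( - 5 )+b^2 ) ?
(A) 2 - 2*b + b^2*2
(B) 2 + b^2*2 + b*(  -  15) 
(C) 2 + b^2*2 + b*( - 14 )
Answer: C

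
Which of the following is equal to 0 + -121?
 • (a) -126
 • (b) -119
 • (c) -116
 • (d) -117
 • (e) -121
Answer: e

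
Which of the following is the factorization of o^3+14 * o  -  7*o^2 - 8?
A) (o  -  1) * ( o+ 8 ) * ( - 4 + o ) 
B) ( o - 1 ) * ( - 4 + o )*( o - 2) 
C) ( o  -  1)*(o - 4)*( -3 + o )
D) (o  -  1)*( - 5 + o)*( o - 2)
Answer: B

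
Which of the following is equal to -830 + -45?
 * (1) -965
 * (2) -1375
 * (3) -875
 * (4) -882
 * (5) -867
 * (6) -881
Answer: 3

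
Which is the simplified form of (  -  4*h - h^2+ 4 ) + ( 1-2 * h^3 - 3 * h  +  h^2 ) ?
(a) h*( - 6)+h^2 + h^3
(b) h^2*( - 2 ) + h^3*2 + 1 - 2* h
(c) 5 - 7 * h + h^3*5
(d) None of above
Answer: d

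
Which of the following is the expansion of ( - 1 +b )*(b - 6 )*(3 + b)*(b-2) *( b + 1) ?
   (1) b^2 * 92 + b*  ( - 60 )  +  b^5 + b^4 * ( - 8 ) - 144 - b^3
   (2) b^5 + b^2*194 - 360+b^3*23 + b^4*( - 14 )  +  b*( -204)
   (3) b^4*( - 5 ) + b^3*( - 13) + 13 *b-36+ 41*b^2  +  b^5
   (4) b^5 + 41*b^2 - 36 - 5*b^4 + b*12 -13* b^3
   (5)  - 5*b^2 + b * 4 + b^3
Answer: 4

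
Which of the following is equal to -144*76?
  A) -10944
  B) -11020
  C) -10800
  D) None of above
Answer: A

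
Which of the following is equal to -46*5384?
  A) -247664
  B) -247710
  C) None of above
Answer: A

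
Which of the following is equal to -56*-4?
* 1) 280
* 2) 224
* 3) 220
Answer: 2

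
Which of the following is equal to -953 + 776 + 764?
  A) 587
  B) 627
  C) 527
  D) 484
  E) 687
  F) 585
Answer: A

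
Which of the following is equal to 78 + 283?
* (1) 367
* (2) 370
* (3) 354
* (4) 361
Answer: 4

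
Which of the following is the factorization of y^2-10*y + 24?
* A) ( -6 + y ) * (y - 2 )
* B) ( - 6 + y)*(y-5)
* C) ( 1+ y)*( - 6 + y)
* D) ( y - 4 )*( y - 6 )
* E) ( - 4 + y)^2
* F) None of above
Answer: D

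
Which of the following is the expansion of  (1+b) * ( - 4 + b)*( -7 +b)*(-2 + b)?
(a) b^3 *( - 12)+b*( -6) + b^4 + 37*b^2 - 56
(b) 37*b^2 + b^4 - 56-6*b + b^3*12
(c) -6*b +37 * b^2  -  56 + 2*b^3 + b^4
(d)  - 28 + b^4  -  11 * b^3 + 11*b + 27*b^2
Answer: a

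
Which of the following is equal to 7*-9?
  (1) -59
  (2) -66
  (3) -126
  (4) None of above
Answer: 4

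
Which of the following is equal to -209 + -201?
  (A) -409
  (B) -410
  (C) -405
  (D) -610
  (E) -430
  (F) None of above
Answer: B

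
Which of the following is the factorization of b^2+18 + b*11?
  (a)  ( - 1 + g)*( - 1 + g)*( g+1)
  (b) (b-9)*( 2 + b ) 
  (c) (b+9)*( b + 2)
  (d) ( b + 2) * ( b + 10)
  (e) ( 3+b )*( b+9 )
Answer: c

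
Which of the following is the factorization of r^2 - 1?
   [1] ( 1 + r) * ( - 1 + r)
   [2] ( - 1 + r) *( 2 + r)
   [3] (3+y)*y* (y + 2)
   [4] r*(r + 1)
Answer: 1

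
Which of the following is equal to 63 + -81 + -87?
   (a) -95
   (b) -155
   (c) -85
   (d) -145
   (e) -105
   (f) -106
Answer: e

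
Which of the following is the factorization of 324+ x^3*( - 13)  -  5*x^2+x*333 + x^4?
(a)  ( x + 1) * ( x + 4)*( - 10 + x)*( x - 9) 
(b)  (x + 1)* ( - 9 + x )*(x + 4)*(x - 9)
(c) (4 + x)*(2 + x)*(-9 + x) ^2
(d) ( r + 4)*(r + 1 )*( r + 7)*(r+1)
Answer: b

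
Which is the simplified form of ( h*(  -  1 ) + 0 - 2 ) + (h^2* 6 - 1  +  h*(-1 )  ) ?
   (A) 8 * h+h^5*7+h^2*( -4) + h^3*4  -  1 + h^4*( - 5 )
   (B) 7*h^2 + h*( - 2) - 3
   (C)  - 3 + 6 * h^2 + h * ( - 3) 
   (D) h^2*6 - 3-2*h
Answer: D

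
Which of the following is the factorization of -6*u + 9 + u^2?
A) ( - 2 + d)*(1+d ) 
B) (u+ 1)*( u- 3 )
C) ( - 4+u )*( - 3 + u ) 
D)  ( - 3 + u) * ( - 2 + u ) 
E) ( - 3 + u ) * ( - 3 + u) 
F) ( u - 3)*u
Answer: E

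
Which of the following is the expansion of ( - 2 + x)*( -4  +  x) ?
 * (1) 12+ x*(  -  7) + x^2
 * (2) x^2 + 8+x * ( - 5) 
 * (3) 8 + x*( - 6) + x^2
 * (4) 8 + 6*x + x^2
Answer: 3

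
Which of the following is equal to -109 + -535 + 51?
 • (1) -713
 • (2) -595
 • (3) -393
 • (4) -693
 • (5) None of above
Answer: 5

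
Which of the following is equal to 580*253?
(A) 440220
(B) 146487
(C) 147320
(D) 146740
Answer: D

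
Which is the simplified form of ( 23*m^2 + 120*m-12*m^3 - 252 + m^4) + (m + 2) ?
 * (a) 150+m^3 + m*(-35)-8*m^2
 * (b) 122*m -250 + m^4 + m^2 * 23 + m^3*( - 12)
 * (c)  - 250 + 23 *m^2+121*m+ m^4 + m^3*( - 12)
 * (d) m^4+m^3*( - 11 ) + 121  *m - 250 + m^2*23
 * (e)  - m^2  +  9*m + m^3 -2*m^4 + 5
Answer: c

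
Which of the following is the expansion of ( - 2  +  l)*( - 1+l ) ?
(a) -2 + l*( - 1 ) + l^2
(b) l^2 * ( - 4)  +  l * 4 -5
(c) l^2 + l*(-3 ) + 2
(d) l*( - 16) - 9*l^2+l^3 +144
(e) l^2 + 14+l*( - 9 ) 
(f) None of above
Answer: c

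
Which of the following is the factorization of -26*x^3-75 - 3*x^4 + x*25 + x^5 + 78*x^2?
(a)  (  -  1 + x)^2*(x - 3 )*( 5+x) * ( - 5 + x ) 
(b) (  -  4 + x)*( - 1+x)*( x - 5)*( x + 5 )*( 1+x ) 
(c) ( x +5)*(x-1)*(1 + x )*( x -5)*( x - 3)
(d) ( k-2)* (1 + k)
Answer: c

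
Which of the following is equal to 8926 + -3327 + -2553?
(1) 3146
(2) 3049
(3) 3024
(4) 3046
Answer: 4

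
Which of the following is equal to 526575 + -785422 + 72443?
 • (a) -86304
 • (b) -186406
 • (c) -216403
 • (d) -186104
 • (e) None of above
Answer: e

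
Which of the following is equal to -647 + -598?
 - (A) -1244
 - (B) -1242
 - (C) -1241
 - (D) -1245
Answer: D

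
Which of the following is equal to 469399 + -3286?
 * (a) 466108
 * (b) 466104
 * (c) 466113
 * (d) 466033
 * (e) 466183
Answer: c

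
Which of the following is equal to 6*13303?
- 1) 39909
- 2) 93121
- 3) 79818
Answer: 3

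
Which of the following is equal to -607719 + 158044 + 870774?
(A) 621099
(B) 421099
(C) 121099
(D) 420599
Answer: B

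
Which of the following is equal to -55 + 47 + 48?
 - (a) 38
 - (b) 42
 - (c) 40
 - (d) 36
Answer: c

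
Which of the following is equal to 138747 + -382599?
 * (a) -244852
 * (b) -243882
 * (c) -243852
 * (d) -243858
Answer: c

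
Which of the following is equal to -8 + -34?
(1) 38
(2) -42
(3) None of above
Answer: 2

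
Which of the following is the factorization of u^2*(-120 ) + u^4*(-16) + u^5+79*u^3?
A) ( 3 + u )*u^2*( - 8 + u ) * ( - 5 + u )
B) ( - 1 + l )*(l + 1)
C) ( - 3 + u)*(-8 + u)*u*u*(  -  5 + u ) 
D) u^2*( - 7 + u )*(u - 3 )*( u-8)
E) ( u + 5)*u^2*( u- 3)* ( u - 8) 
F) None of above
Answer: C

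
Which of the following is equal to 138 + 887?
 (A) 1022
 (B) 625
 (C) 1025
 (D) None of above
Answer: C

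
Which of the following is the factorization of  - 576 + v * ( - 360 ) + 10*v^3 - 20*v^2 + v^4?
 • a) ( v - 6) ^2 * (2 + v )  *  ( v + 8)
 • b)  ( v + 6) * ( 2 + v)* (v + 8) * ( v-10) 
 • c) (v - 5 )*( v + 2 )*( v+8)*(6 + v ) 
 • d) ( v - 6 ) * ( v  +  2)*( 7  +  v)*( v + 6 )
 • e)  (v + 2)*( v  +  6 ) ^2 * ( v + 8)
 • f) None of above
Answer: f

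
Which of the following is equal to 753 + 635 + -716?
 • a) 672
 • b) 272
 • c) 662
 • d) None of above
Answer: a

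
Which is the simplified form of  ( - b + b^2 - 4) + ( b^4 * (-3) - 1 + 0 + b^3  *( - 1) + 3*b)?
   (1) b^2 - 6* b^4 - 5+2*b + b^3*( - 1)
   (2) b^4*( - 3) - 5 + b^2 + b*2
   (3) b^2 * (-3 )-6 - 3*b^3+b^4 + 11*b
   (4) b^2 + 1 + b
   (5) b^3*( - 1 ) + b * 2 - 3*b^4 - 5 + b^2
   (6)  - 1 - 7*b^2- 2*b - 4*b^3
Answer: 5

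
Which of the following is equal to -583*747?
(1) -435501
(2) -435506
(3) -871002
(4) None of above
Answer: 1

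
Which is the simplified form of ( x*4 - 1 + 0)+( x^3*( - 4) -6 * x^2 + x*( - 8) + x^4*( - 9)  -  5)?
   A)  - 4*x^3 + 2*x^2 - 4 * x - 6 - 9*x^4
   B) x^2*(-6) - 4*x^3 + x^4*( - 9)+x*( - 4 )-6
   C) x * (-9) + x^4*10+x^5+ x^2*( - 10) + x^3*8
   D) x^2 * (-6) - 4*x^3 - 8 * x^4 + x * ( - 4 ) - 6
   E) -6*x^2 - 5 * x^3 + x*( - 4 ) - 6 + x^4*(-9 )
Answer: B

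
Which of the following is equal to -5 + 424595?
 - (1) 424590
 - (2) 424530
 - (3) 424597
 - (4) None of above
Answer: 1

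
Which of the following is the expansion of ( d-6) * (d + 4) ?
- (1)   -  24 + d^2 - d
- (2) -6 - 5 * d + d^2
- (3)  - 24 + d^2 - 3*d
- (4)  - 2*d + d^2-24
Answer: 4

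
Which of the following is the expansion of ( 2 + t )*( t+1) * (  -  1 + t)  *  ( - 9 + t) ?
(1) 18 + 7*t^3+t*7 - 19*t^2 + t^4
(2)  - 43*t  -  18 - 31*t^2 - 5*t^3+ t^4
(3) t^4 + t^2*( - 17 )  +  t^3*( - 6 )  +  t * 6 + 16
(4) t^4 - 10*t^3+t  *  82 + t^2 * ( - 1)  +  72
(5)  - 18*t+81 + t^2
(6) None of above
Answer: 6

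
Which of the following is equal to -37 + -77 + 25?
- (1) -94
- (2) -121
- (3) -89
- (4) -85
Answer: 3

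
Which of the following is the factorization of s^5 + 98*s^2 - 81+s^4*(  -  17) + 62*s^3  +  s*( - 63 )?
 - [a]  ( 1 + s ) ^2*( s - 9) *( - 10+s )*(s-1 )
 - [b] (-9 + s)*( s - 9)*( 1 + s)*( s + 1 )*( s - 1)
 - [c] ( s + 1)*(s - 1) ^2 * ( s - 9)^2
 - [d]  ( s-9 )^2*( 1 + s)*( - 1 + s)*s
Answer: b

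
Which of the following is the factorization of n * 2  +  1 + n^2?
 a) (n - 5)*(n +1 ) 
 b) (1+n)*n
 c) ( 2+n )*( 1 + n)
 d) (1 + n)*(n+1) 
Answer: d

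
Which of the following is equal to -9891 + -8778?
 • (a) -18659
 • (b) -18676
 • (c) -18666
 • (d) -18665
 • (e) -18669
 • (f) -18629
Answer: e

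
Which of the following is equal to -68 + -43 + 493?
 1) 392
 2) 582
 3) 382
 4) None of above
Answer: 3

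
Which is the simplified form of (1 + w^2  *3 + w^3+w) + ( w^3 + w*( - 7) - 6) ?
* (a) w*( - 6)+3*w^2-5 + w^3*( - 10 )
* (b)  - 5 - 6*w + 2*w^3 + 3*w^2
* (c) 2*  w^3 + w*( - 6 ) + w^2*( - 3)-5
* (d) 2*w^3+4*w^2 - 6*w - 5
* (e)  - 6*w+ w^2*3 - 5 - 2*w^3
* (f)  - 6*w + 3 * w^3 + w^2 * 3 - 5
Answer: b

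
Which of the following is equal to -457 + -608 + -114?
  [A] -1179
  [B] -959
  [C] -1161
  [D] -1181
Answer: A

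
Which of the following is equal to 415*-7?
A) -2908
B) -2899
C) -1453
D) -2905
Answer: D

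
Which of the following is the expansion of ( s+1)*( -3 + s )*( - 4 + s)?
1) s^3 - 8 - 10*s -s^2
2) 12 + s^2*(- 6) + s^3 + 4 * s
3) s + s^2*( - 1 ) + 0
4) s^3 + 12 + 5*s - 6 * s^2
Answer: 4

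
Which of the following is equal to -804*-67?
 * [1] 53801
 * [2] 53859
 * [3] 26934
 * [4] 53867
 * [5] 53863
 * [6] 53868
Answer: 6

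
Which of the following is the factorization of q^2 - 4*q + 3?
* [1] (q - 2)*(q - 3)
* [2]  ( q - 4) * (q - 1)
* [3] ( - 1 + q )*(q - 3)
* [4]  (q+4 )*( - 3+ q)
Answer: 3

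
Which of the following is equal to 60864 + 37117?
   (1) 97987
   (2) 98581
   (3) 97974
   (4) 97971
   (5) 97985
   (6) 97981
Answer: 6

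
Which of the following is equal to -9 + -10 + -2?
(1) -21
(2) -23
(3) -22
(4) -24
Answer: 1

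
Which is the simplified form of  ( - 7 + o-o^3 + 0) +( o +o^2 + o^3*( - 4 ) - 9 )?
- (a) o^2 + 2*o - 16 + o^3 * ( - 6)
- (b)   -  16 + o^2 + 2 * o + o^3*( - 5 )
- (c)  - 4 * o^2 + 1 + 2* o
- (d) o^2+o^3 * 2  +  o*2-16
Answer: b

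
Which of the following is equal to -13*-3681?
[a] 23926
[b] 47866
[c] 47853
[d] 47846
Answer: c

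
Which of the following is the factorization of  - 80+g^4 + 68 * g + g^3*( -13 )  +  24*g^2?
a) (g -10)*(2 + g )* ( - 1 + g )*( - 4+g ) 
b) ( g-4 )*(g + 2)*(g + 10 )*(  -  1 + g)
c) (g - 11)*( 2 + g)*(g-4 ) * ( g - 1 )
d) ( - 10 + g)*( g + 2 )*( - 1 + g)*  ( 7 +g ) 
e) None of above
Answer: a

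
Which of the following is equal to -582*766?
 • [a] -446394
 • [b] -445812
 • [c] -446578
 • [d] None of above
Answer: b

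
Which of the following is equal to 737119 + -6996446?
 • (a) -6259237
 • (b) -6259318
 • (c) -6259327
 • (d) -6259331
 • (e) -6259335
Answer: c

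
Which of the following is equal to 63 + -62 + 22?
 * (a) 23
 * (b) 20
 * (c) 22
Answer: a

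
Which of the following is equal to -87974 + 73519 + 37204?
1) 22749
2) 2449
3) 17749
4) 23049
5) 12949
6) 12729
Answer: 1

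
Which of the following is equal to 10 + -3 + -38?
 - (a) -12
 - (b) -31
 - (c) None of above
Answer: b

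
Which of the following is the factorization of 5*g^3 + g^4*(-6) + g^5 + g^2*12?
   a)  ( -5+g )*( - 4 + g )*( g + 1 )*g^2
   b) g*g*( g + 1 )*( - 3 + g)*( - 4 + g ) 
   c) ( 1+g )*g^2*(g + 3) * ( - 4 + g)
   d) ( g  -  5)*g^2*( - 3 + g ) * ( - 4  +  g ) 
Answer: b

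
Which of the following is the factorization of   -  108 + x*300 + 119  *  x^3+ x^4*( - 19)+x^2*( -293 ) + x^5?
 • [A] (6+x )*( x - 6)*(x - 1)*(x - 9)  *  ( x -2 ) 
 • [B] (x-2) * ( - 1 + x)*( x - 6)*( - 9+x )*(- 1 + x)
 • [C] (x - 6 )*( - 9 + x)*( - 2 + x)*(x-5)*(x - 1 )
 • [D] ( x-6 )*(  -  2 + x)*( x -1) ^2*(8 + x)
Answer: B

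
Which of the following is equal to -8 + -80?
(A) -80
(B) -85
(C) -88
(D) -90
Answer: C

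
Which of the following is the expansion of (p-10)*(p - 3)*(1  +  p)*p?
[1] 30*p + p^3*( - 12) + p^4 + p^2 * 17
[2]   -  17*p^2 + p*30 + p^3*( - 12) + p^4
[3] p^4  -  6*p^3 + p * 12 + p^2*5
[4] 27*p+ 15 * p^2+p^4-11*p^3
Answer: 1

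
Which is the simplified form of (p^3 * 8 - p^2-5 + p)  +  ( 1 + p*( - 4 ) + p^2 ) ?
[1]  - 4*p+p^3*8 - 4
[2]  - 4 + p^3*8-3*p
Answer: 2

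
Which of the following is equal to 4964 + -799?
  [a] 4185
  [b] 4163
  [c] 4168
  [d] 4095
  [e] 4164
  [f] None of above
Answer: f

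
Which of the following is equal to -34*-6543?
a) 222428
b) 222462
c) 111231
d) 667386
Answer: b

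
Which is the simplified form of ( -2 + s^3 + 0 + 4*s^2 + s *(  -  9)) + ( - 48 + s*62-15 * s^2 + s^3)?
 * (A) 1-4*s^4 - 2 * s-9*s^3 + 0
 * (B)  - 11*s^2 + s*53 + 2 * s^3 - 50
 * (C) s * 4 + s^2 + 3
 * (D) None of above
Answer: B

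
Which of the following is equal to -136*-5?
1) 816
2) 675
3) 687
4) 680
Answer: 4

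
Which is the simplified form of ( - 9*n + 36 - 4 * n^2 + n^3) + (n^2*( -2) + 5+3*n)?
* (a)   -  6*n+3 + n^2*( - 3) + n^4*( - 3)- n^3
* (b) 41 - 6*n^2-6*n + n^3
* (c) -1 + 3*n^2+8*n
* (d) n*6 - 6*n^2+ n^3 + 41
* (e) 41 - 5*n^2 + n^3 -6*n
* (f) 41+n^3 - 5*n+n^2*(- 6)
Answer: b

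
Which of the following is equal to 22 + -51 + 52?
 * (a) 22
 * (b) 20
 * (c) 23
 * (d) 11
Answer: c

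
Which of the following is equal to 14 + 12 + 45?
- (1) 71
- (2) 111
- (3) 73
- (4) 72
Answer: 1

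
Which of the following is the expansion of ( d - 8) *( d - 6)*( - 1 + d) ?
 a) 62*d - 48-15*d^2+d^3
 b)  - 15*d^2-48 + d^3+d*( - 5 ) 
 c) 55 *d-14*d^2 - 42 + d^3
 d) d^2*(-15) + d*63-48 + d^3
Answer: a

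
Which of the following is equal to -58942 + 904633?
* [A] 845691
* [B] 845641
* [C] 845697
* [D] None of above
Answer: A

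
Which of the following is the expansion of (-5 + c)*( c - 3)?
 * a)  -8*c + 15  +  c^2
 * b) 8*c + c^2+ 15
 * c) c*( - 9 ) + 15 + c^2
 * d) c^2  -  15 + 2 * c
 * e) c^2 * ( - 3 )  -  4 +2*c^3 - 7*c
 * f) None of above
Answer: a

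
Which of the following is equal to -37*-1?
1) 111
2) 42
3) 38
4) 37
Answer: 4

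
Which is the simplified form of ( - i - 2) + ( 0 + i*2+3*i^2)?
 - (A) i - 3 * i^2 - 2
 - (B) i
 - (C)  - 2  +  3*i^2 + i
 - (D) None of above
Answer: C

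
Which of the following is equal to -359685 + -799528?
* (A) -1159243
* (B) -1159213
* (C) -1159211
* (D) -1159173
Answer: B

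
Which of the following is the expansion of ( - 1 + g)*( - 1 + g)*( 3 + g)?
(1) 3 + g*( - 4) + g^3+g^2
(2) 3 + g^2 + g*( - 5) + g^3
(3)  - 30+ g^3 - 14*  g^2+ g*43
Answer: 2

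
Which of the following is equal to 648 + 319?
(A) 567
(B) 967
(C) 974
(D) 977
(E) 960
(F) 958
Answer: B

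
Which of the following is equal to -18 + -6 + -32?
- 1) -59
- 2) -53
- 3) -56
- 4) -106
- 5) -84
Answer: 3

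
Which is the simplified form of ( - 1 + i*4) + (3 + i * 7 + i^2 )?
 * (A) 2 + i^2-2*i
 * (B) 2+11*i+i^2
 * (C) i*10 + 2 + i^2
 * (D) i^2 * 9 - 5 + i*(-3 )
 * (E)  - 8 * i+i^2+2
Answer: B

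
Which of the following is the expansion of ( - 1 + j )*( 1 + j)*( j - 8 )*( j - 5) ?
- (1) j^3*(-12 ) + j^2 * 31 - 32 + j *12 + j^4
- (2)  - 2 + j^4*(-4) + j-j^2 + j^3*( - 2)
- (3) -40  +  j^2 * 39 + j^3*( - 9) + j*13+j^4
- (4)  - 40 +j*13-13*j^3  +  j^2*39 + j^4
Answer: 4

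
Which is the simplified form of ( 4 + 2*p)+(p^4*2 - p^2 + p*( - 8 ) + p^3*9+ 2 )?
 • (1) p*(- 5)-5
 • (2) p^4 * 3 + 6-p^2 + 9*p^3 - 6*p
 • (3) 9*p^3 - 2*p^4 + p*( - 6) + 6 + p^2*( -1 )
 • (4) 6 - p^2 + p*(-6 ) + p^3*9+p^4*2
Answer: 4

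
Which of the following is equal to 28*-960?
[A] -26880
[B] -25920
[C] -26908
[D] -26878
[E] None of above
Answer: A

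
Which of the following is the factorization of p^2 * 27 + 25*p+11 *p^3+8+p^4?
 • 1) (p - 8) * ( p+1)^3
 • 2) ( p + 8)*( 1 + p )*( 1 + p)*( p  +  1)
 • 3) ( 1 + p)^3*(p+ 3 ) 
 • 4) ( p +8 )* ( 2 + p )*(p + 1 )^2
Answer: 2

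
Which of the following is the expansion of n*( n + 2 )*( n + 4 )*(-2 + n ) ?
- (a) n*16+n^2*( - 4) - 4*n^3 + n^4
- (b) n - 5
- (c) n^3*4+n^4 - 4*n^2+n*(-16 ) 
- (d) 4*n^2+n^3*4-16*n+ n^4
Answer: c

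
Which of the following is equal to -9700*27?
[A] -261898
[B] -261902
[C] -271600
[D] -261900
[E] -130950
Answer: D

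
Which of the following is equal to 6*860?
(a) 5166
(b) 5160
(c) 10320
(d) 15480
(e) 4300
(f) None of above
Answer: b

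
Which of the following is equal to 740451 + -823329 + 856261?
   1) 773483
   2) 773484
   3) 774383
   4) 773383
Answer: 4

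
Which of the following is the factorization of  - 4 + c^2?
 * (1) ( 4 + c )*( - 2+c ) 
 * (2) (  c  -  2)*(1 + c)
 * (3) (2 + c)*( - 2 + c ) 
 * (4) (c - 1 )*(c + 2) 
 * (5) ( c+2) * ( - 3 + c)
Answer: 3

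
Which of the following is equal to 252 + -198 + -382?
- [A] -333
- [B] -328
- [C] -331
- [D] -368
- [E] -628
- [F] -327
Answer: B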